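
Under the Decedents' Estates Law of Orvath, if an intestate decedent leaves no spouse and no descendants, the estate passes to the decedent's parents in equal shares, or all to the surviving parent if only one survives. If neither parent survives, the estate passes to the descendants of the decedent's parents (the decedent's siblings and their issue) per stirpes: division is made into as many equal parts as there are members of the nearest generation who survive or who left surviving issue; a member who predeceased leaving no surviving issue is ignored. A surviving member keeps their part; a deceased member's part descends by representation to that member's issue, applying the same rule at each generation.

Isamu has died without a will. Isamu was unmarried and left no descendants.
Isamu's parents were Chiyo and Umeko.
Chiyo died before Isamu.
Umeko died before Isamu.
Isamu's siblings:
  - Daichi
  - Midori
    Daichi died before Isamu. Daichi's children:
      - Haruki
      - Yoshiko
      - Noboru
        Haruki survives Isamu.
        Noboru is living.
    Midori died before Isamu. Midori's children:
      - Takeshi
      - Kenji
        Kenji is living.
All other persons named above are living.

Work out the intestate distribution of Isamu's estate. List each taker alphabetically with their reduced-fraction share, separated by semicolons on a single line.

Haruki 1/6; Kenji 1/4; Noboru 1/6; Takeshi 1/4; Yoshiko 1/6

Neither parent survives and there are no descendants, so the estate passes to Isamu's siblings and their issue per stirpes.
The estate is divided into 2 equal shares of 1/2 among Daichi, Midori.
Daichi predeceased; the 1/2 allotted to Daichi's branch passes to Daichi's issue by representation.
The 1/2 is divided into 3 equal shares of 1/6 among Haruki, Yoshiko, Noboru.
Haruki is living and takes 1/6.
Yoshiko is living and takes 1/6.
Noboru is living and takes 1/6.
Midori predeceased; the 1/2 allotted to Midori's branch passes to Midori's issue by representation.
The 1/2 is divided into 2 equal shares of 1/4 among Takeshi, Kenji.
Takeshi is living and takes 1/4.
Kenji is living and takes 1/4.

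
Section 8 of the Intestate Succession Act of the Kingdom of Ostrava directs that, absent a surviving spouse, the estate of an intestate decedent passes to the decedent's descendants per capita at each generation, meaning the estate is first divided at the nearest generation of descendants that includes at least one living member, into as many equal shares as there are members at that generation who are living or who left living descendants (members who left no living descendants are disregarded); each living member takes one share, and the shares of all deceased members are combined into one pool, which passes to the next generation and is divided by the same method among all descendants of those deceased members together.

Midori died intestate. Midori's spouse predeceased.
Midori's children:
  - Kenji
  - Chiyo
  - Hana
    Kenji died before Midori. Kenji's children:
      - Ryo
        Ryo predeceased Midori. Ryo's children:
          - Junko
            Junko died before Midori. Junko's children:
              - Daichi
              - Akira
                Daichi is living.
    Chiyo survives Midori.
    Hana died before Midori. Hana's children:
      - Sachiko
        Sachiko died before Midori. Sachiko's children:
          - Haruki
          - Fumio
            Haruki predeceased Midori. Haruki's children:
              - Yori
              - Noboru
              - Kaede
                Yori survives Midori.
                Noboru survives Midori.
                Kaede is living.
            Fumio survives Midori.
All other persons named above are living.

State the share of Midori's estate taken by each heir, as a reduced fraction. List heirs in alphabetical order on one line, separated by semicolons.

There is no surviving spouse, so the entire estate passes to Midori's descendants per capita at each generation.
At generation 1 (Kenji, Chiyo, Hana) there are 3 shares of (1)/3 = 1/3 each.
Living: Chiyo — each takes 1/3.
Deceased: Kenji and Hana. Their combined 2/3 is pooled and carried to generation 2.
At generation 2 (Ryo, Sachiko) there are 2 shares of (2/3)/2 = 1/3 each.
Deceased: Ryo and Sachiko. Their combined 2/3 is pooled and carried to generation 3.
At generation 3 (Junko, Haruki, Fumio) there are 3 shares of (2/3)/3 = 2/9 each.
Living: Fumio — each takes 2/9.
Deceased: Junko and Haruki. Their combined 4/9 is pooled and carried to generation 4.
At generation 4 (Daichi, Akira, Yori, Noboru, Kaede) there are 5 shares of (4/9)/5 = 4/45 each.
Living: Daichi, Akira, Yori, Noboru, and Kaede — each takes 4/45.

Akira 4/45; Chiyo 1/3; Daichi 4/45; Fumio 2/9; Kaede 4/45; Noboru 4/45; Yori 4/45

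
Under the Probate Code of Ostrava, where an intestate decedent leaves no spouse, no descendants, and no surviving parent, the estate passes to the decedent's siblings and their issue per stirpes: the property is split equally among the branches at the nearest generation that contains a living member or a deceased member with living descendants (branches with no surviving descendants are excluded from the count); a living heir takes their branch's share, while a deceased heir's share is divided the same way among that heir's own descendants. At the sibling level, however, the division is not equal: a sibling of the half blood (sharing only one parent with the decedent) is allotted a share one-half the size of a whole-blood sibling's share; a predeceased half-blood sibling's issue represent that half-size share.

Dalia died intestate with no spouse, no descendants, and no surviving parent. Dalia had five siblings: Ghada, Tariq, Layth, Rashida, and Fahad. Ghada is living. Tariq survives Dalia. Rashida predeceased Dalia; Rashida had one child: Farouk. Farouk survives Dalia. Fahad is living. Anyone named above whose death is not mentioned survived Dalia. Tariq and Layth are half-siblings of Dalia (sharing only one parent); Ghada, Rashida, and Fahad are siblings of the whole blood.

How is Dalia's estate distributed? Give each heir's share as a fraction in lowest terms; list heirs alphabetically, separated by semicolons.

Fahad 1/4; Farouk 1/4; Ghada 1/4; Layth 1/8; Tariq 1/8

No spouse, descendants, or parent survives, so the estate passes to Dalia's siblings per stirpes.
Half-blood siblings count for one-half the weight of whole-blood siblings at the initial division.
Dividing 1 in proportion to weights (total weight 4): Ghada (weight 1) → 1/4; Tariq (weight 1/2) → 1/8; Layth (weight 1/2) → 1/8; Rashida (weight 1) → 1/4; Fahad (weight 1) → 1/4.
Ghada is living and takes 1/4.
Tariq is living and takes 1/8.
Layth is living and takes 1/8.
Rashida predeceased; the 1/4 allotted to Rashida's branch passes to Rashida's issue by representation.
Farouk is the sole taker at this level and receives the full 1/4.
Fahad is living and takes 1/4.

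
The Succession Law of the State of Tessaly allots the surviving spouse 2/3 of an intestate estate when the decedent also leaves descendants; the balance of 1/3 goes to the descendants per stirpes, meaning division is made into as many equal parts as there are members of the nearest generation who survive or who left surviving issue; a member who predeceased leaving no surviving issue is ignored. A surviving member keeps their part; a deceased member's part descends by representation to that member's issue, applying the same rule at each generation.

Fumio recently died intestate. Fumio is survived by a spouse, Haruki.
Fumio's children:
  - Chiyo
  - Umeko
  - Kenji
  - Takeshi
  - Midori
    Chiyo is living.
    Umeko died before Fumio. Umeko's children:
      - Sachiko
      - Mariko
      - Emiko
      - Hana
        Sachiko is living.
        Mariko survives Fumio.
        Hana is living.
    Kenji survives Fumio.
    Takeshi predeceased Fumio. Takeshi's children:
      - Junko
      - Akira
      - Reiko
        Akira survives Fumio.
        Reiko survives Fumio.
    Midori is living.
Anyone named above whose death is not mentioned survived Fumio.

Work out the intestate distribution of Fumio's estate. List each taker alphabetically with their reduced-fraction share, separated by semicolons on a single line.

Haruki, as surviving spouse, takes 2/3.
The remaining 1/3 passes to Fumio's descendants per stirpes.
The 1/3 is divided into 5 equal shares of 1/15 among Chiyo, Umeko, Kenji, Takeshi, Midori.
Chiyo is living and takes 1/15.
Umeko predeceased; the 1/15 allotted to Umeko's branch passes to Umeko's issue by representation.
The 1/15 is divided into 4 equal shares of 1/60 among Sachiko, Mariko, Emiko, Hana.
Sachiko is living and takes 1/60.
Mariko is living and takes 1/60.
Emiko is living and takes 1/60.
Hana is living and takes 1/60.
Kenji is living and takes 1/15.
Takeshi predeceased; the 1/15 allotted to Takeshi's branch passes to Takeshi's issue by representation.
The 1/15 is divided into 3 equal shares of 1/45 among Junko, Akira, Reiko.
Junko is living and takes 1/45.
Akira is living and takes 1/45.
Reiko is living and takes 1/45.
Midori is living and takes 1/15.

Akira 1/45; Chiyo 1/15; Emiko 1/60; Hana 1/60; Haruki 2/3; Junko 1/45; Kenji 1/15; Mariko 1/60; Midori 1/15; Reiko 1/45; Sachiko 1/60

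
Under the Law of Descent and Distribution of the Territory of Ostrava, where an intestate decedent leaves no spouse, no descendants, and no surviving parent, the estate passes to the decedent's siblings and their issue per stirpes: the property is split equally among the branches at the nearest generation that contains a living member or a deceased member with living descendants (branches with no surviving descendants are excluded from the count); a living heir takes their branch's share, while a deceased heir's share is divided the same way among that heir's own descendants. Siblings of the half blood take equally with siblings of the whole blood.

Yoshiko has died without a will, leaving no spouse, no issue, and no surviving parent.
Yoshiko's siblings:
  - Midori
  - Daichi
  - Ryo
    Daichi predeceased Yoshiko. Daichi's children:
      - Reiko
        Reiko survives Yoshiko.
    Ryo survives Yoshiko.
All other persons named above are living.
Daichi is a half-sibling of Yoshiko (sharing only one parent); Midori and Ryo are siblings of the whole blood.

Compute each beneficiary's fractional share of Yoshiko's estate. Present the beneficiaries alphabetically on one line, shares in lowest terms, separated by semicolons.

No spouse, descendants, or parent survives, so the estate passes to Yoshiko's siblings per stirpes.
Half-blood and whole-blood siblings take equally under the stated rule.
The estate is divided into 3 equal shares of 1/3 among Midori, Daichi, Ryo.
Midori is living and takes 1/3.
Daichi predeceased; the 1/3 allotted to Daichi's branch passes to Daichi's issue by representation.
Reiko is the sole taker at this level and receives the full 1/3.
Ryo is living and takes 1/3.

Midori 1/3; Reiko 1/3; Ryo 1/3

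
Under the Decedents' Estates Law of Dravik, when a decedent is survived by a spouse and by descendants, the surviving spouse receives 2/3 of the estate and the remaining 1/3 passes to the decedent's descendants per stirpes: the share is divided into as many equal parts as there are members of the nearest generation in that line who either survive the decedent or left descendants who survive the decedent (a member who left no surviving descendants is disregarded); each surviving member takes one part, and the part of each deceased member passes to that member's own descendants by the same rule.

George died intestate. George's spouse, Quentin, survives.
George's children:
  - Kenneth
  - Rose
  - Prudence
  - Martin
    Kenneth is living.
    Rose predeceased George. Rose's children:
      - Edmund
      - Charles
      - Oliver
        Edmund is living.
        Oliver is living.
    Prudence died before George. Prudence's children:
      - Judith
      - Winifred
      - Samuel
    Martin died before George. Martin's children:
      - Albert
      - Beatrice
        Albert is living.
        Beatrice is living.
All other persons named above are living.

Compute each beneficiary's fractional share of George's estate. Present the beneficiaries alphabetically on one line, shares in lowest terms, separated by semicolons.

Albert 1/24; Beatrice 1/24; Charles 1/36; Edmund 1/36; Judith 1/36; Kenneth 1/12; Oliver 1/36; Quentin 2/3; Samuel 1/36; Winifred 1/36

Quentin, as surviving spouse, takes 2/3.
The remaining 1/3 passes to George's descendants per stirpes.
The 1/3 is divided into 4 equal shares of 1/12 among Kenneth, Rose, Prudence, Martin.
Kenneth is living and takes 1/12.
Rose predeceased; the 1/12 allotted to Rose's branch passes to Rose's issue by representation.
The 1/12 is divided into 3 equal shares of 1/36 among Edmund, Charles, Oliver.
Edmund is living and takes 1/36.
Charles is living and takes 1/36.
Oliver is living and takes 1/36.
Prudence predeceased; the 1/12 allotted to Prudence's branch passes to Prudence's issue by representation.
The 1/12 is divided into 3 equal shares of 1/36 among Judith, Winifred, Samuel.
Judith is living and takes 1/36.
Winifred is living and takes 1/36.
Samuel is living and takes 1/36.
Martin predeceased; the 1/12 allotted to Martin's branch passes to Martin's issue by representation.
The 1/12 is divided into 2 equal shares of 1/24 among Albert, Beatrice.
Albert is living and takes 1/24.
Beatrice is living and takes 1/24.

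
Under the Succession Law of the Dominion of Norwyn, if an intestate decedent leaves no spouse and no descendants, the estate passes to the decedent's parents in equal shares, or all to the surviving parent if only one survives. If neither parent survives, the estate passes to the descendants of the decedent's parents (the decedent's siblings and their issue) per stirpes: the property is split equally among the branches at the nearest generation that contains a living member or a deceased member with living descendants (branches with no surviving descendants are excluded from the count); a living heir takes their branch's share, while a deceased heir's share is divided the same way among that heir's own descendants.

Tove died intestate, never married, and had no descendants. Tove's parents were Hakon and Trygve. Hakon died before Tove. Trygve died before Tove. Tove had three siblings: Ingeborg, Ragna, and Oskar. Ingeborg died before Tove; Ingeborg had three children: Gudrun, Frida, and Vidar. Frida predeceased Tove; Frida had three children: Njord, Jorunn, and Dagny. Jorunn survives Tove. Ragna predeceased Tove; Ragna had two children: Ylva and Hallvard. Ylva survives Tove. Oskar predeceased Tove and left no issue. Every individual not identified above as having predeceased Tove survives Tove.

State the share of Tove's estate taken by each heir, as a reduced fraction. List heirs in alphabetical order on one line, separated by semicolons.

Neither parent survives and there are no descendants, so the estate passes to Tove's siblings and their issue per stirpes.
Oskar left no surviving issue, so that branch lapses and is disregarded.
The estate is divided into 2 equal shares of 1/2 among Ingeborg, Ragna.
Ingeborg predeceased; the 1/2 allotted to Ingeborg's branch passes to Ingeborg's issue by representation.
The 1/2 is divided into 3 equal shares of 1/6 among Gudrun, Frida, Vidar.
Gudrun is living and takes 1/6.
Frida predeceased; the 1/6 allotted to Frida's branch passes to Frida's issue by representation.
The 1/6 is divided into 3 equal shares of 1/18 among Njord, Jorunn, Dagny.
Njord is living and takes 1/18.
Jorunn is living and takes 1/18.
Dagny is living and takes 1/18.
Vidar is living and takes 1/6.
Ragna predeceased; the 1/2 allotted to Ragna's branch passes to Ragna's issue by representation.
The 1/2 is divided into 2 equal shares of 1/4 among Ylva, Hallvard.
Ylva is living and takes 1/4.
Hallvard is living and takes 1/4.

Dagny 1/18; Gudrun 1/6; Hallvard 1/4; Jorunn 1/18; Njord 1/18; Vidar 1/6; Ylva 1/4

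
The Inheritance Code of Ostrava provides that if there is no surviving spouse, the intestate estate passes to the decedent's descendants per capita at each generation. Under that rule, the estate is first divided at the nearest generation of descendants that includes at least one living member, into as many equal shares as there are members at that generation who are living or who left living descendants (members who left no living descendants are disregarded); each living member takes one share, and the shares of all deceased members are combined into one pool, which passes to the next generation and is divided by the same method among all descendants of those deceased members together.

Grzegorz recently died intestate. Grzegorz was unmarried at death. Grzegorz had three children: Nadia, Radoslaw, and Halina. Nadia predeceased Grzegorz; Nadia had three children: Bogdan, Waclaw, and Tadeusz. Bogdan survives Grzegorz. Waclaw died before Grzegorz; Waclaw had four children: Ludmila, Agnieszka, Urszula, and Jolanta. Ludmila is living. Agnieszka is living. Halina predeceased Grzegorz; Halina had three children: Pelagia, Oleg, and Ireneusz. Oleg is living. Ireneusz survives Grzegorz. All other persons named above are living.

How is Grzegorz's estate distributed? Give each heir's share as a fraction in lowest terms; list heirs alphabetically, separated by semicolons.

There is no surviving spouse, so the entire estate passes to Grzegorz's descendants per capita at each generation.
At generation 1 (Nadia, Radoslaw, Halina) there are 3 shares of (1)/3 = 1/3 each.
Living: Radoslaw — each takes 1/3.
Deceased: Nadia and Halina. Their combined 2/3 is pooled and carried to generation 2.
At generation 2 (Bogdan, Waclaw, Tadeusz, Pelagia, Oleg, Ireneusz) there are 6 shares of (2/3)/6 = 1/9 each.
Living: Bogdan, Tadeusz, Pelagia, Oleg, and Ireneusz — each takes 1/9.
Deceased: Waclaw. That 1/9 share is carried to generation 3.
At generation 3 (Ludmila, Agnieszka, Urszula, Jolanta) there are 4 shares of (1/9)/4 = 1/36 each.
Living: Ludmila, Agnieszka, Urszula, and Jolanta — each takes 1/36.

Agnieszka 1/36; Bogdan 1/9; Ireneusz 1/9; Jolanta 1/36; Ludmila 1/36; Oleg 1/9; Pelagia 1/9; Radoslaw 1/3; Tadeusz 1/9; Urszula 1/36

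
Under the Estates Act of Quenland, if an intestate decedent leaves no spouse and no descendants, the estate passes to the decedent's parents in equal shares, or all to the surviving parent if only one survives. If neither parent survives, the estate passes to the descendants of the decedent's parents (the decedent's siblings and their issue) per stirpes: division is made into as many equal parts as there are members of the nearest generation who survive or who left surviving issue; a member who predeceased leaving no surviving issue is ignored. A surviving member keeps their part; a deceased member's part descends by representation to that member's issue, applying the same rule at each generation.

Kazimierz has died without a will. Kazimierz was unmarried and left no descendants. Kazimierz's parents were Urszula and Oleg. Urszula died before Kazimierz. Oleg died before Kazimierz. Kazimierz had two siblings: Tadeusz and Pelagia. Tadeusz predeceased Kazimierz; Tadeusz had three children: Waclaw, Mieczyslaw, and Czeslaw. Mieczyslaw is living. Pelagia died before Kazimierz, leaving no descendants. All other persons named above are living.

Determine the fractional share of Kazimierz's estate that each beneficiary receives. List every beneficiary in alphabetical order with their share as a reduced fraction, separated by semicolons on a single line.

Czeslaw 1/3; Mieczyslaw 1/3; Waclaw 1/3

Neither parent survives and there are no descendants, so the estate passes to Kazimierz's siblings and their issue per stirpes.
Pelagia left no surviving issue, so that branch lapses and is disregarded.
Tadeusz's line is the sole branch at this level, so the full 1 passes to Tadeusz's issue by representation.
The estate is divided into 3 equal shares of 1/3 among Waclaw, Mieczyslaw, Czeslaw.
Waclaw is living and takes 1/3.
Mieczyslaw is living and takes 1/3.
Czeslaw is living and takes 1/3.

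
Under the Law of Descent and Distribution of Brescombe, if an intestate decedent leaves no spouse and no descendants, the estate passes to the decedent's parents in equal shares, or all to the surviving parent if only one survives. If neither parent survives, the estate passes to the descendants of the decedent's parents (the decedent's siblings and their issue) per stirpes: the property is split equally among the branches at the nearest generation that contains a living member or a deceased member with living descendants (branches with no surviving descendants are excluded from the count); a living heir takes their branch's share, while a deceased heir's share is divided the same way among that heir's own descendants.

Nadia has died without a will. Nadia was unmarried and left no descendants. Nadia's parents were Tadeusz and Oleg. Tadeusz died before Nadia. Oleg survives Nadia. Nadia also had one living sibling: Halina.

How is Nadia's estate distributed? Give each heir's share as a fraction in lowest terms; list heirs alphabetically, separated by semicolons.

Oleg 1

Only one parent, Oleg, survives, so Oleg takes the entire estate. The siblings take nothing because a surviving parent has priority.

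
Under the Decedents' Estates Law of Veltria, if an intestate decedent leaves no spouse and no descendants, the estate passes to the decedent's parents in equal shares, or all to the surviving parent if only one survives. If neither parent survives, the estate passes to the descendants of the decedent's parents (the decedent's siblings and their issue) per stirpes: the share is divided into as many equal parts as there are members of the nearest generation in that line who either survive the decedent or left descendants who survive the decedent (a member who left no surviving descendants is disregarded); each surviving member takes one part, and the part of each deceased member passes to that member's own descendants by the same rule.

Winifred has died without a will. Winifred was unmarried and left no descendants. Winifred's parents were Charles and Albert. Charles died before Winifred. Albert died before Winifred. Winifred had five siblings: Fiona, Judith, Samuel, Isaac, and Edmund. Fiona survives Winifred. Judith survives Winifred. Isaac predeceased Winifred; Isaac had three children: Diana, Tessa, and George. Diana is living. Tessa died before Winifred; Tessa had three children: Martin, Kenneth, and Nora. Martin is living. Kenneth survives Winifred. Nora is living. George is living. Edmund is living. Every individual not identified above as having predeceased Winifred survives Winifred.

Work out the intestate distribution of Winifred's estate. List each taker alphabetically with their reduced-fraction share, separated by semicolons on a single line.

Diana 1/15; Edmund 1/5; Fiona 1/5; George 1/15; Judith 1/5; Kenneth 1/45; Martin 1/45; Nora 1/45; Samuel 1/5

Neither parent survives and there are no descendants, so the estate passes to Winifred's siblings and their issue per stirpes.
The estate is divided into 5 equal shares of 1/5 among Fiona, Judith, Samuel, Isaac, Edmund.
Fiona is living and takes 1/5.
Judith is living and takes 1/5.
Samuel is living and takes 1/5.
Isaac predeceased; the 1/5 allotted to Isaac's branch passes to Isaac's issue by representation.
The 1/5 is divided into 3 equal shares of 1/15 among Diana, Tessa, George.
Diana is living and takes 1/15.
Tessa predeceased; the 1/15 allotted to Tessa's branch passes to Tessa's issue by representation.
The 1/15 is divided into 3 equal shares of 1/45 among Martin, Kenneth, Nora.
Martin is living and takes 1/45.
Kenneth is living and takes 1/45.
Nora is living and takes 1/45.
George is living and takes 1/15.
Edmund is living and takes 1/5.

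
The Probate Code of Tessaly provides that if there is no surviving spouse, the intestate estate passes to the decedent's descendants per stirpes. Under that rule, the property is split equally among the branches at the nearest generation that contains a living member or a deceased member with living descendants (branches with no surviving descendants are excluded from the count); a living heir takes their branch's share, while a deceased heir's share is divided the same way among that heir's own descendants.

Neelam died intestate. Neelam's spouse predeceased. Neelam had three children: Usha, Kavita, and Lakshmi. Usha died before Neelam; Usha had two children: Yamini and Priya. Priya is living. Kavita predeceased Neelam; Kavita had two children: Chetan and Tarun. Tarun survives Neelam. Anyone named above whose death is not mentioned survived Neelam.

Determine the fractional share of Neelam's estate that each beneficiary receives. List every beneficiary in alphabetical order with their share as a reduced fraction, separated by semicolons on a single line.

There is no surviving spouse, so the entire estate passes to Neelam's descendants per stirpes.
The estate is divided into 3 equal shares of 1/3 among Usha, Kavita, Lakshmi.
Usha predeceased; the 1/3 allotted to Usha's branch passes to Usha's issue by representation.
The 1/3 is divided into 2 equal shares of 1/6 among Yamini, Priya.
Yamini is living and takes 1/6.
Priya is living and takes 1/6.
Kavita predeceased; the 1/3 allotted to Kavita's branch passes to Kavita's issue by representation.
The 1/3 is divided into 2 equal shares of 1/6 among Chetan, Tarun.
Chetan is living and takes 1/6.
Tarun is living and takes 1/6.
Lakshmi is living and takes 1/3.

Chetan 1/6; Lakshmi 1/3; Priya 1/6; Tarun 1/6; Yamini 1/6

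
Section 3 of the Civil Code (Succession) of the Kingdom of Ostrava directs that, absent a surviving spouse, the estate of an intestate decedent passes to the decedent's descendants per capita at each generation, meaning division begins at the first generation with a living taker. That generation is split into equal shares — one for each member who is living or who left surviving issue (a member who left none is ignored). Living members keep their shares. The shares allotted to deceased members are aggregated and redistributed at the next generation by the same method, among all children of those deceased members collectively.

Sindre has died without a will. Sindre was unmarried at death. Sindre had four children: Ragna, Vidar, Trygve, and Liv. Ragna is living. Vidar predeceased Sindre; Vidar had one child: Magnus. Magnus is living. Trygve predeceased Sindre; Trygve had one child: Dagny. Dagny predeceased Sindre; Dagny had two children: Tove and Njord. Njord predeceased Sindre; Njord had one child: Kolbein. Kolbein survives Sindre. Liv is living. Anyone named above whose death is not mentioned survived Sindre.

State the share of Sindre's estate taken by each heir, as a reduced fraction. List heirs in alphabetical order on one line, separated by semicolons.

There is no surviving spouse, so the entire estate passes to Sindre's descendants per capita at each generation.
At generation 1 (Ragna, Vidar, Trygve, Liv) there are 4 shares of (1)/4 = 1/4 each.
Living: Ragna and Liv — each takes 1/4.
Deceased: Vidar and Trygve. Their combined 1/2 is pooled and carried to generation 2.
At generation 2 (Magnus, Dagny) there are 2 shares of (1/2)/2 = 1/4 each.
Living: Magnus — each takes 1/4.
Deceased: Dagny. That 1/4 share is carried to generation 3.
At generation 3 (Tove, Njord) there are 2 shares of (1/4)/2 = 1/8 each.
Living: Tove — each takes 1/8.
Deceased: Njord. That 1/8 share is carried to generation 4.
At generation 4 (Kolbein) there are 1 shares of (1/8)/1 = 1/8 each.
Living: Kolbein — each takes 1/8.

Kolbein 1/8; Liv 1/4; Magnus 1/4; Ragna 1/4; Tove 1/8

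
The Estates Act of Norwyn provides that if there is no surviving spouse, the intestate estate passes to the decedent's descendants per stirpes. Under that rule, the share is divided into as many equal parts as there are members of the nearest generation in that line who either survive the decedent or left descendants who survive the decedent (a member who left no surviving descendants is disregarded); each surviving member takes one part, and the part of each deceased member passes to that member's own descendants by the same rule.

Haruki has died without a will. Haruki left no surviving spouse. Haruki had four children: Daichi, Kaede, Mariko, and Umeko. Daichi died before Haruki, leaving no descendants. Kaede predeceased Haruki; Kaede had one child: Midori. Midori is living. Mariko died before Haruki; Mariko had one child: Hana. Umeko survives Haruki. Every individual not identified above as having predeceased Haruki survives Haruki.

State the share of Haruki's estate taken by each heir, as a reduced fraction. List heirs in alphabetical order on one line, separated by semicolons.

There is no surviving spouse, so the entire estate passes to Haruki's descendants per stirpes.
Daichi left no surviving issue, so that branch lapses and is disregarded.
The estate is divided into 3 equal shares of 1/3 among Kaede, Mariko, Umeko.
Kaede predeceased; the 1/3 allotted to Kaede's branch passes to Kaede's issue by representation.
Midori is the sole taker at this level and receives the full 1/3.
Mariko predeceased; the 1/3 allotted to Mariko's branch passes to Mariko's issue by representation.
Hana is the sole taker at this level and receives the full 1/3.
Umeko is living and takes 1/3.

Hana 1/3; Midori 1/3; Umeko 1/3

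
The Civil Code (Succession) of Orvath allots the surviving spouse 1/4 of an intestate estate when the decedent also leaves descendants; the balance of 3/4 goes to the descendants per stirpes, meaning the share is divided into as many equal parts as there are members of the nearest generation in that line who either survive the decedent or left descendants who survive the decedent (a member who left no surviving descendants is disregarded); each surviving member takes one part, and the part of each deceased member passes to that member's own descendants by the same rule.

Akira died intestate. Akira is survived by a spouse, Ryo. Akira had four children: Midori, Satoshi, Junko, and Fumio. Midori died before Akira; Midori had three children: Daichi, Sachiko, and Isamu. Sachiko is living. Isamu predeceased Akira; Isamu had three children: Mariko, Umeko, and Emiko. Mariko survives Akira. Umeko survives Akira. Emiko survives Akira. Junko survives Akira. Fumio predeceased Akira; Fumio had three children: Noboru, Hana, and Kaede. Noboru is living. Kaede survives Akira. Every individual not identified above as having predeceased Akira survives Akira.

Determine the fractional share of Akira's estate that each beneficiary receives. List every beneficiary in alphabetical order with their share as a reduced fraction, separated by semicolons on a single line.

Daichi 1/16; Emiko 1/48; Hana 1/16; Junko 3/16; Kaede 1/16; Mariko 1/48; Noboru 1/16; Ryo 1/4; Sachiko 1/16; Satoshi 3/16; Umeko 1/48

Ryo, as surviving spouse, takes 1/4.
The remaining 3/4 passes to Akira's descendants per stirpes.
The 3/4 is divided into 4 equal shares of 3/16 among Midori, Satoshi, Junko, Fumio.
Midori predeceased; the 3/16 allotted to Midori's branch passes to Midori's issue by representation.
The 3/16 is divided into 3 equal shares of 1/16 among Daichi, Sachiko, Isamu.
Daichi is living and takes 1/16.
Sachiko is living and takes 1/16.
Isamu predeceased; the 1/16 allotted to Isamu's branch passes to Isamu's issue by representation.
The 1/16 is divided into 3 equal shares of 1/48 among Mariko, Umeko, Emiko.
Mariko is living and takes 1/48.
Umeko is living and takes 1/48.
Emiko is living and takes 1/48.
Satoshi is living and takes 3/16.
Junko is living and takes 3/16.
Fumio predeceased; the 3/16 allotted to Fumio's branch passes to Fumio's issue by representation.
The 3/16 is divided into 3 equal shares of 1/16 among Noboru, Hana, Kaede.
Noboru is living and takes 1/16.
Hana is living and takes 1/16.
Kaede is living and takes 1/16.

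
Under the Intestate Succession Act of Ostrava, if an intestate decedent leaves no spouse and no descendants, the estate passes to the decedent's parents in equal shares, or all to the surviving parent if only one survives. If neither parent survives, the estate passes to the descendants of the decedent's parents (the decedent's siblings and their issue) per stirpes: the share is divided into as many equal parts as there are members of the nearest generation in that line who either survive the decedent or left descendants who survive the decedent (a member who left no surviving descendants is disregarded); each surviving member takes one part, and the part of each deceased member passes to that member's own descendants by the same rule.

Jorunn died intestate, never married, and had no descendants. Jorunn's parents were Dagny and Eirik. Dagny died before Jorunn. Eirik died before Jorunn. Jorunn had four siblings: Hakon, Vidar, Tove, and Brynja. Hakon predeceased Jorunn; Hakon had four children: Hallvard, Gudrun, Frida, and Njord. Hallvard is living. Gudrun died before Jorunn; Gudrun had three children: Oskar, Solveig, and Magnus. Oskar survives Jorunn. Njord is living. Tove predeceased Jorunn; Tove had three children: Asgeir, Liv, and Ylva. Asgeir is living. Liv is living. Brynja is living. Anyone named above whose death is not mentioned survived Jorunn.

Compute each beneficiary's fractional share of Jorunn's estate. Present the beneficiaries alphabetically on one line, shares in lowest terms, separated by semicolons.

Asgeir 1/12; Brynja 1/4; Frida 1/16; Hallvard 1/16; Liv 1/12; Magnus 1/48; Njord 1/16; Oskar 1/48; Solveig 1/48; Vidar 1/4; Ylva 1/12

Neither parent survives and there are no descendants, so the estate passes to Jorunn's siblings and their issue per stirpes.
The estate is divided into 4 equal shares of 1/4 among Hakon, Vidar, Tove, Brynja.
Hakon predeceased; the 1/4 allotted to Hakon's branch passes to Hakon's issue by representation.
The 1/4 is divided into 4 equal shares of 1/16 among Hallvard, Gudrun, Frida, Njord.
Hallvard is living and takes 1/16.
Gudrun predeceased; the 1/16 allotted to Gudrun's branch passes to Gudrun's issue by representation.
The 1/16 is divided into 3 equal shares of 1/48 among Oskar, Solveig, Magnus.
Oskar is living and takes 1/48.
Solveig is living and takes 1/48.
Magnus is living and takes 1/48.
Frida is living and takes 1/16.
Njord is living and takes 1/16.
Vidar is living and takes 1/4.
Tove predeceased; the 1/4 allotted to Tove's branch passes to Tove's issue by representation.
The 1/4 is divided into 3 equal shares of 1/12 among Asgeir, Liv, Ylva.
Asgeir is living and takes 1/12.
Liv is living and takes 1/12.
Ylva is living and takes 1/12.
Brynja is living and takes 1/4.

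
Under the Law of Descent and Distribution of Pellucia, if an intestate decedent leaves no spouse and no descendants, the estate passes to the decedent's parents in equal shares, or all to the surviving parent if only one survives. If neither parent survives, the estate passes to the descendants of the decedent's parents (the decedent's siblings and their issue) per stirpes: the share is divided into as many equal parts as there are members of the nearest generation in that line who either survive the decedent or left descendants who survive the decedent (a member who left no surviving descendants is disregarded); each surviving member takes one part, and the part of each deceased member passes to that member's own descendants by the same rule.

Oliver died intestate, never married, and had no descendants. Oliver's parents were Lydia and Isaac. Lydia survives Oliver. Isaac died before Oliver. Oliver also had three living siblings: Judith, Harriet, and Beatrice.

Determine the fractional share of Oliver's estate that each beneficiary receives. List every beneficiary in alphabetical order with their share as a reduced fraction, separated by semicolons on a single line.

Lydia 1

Only one parent, Lydia, survives, so Lydia takes the entire estate. The siblings take nothing because a surviving parent has priority.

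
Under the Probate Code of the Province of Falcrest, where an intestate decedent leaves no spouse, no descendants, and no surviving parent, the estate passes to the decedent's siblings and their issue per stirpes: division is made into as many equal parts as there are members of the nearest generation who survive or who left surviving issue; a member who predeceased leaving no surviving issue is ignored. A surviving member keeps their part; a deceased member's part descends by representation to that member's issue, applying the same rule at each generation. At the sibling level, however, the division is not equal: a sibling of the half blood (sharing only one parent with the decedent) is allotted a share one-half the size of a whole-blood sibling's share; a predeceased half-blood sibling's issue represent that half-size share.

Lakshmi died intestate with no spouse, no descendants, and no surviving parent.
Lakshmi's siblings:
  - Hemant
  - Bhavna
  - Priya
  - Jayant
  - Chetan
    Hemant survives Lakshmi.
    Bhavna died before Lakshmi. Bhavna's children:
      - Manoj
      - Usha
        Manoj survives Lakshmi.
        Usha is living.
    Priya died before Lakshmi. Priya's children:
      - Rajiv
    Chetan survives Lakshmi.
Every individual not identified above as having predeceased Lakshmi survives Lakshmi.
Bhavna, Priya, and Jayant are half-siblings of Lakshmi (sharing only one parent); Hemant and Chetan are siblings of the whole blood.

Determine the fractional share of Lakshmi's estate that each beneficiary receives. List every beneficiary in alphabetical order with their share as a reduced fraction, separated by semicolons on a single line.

Chetan 2/7; Hemant 2/7; Jayant 1/7; Manoj 1/14; Rajiv 1/7; Usha 1/14

No spouse, descendants, or parent survives, so the estate passes to Lakshmi's siblings per stirpes.
Half-blood siblings count for one-half the weight of whole-blood siblings at the initial division.
Dividing 1 in proportion to weights (total weight 7/2): Hemant (weight 1) → 2/7; Bhavna (weight 1/2) → 1/7; Priya (weight 1/2) → 1/7; Jayant (weight 1/2) → 1/7; Chetan (weight 1) → 2/7.
Hemant is living and takes 2/7.
Bhavna predeceased; the 1/7 allotted to Bhavna's branch passes to Bhavna's issue by representation.
The 1/7 is divided into 2 equal shares of 1/14 among Manoj, Usha.
Manoj is living and takes 1/14.
Usha is living and takes 1/14.
Priya predeceased; the 1/7 allotted to Priya's branch passes to Priya's issue by representation.
Rajiv is the sole taker at this level and receives the full 1/7.
Jayant is living and takes 1/7.
Chetan is living and takes 2/7.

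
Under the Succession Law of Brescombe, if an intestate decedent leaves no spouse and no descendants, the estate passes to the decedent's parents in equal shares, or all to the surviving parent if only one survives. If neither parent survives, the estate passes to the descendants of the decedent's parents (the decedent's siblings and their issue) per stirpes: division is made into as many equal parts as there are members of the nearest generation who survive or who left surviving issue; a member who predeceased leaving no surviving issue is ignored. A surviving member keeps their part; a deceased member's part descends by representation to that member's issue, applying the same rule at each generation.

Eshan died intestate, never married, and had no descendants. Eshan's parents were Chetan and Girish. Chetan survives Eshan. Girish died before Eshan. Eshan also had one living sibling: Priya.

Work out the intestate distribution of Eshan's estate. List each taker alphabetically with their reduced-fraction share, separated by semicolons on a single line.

Only one parent, Chetan, survives, so Chetan takes the entire estate. The siblings take nothing because a surviving parent has priority.

Chetan 1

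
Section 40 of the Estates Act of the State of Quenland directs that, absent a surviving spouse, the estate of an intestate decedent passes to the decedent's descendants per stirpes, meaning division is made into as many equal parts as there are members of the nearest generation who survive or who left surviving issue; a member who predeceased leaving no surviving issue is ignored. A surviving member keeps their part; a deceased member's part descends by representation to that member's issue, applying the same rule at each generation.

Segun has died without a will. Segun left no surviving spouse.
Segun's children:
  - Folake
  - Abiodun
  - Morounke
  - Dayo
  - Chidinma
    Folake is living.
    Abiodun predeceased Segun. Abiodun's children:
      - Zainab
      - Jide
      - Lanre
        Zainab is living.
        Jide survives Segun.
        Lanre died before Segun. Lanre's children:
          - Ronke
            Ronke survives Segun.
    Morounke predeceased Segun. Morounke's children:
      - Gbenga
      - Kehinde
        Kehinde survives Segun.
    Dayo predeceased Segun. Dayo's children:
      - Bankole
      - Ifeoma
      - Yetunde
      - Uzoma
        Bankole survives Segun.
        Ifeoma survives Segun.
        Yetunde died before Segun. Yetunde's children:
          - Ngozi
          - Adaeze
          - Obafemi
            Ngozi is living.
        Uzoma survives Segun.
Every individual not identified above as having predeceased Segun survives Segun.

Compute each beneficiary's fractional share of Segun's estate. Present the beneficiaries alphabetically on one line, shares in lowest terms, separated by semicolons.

Adaeze 1/60; Bankole 1/20; Chidinma 1/5; Folake 1/5; Gbenga 1/10; Ifeoma 1/20; Jide 1/15; Kehinde 1/10; Ngozi 1/60; Obafemi 1/60; Ronke 1/15; Uzoma 1/20; Zainab 1/15

There is no surviving spouse, so the entire estate passes to Segun's descendants per stirpes.
The estate is divided into 5 equal shares of 1/5 among Folake, Abiodun, Morounke, Dayo, Chidinma.
Folake is living and takes 1/5.
Abiodun predeceased; the 1/5 allotted to Abiodun's branch passes to Abiodun's issue by representation.
The 1/5 is divided into 3 equal shares of 1/15 among Zainab, Jide, Lanre.
Zainab is living and takes 1/15.
Jide is living and takes 1/15.
Lanre predeceased; the 1/15 allotted to Lanre's branch passes to Lanre's issue by representation.
Ronke is the sole taker at this level and receives the full 1/15.
Morounke predeceased; the 1/5 allotted to Morounke's branch passes to Morounke's issue by representation.
The 1/5 is divided into 2 equal shares of 1/10 among Gbenga, Kehinde.
Gbenga is living and takes 1/10.
Kehinde is living and takes 1/10.
Dayo predeceased; the 1/5 allotted to Dayo's branch passes to Dayo's issue by representation.
The 1/5 is divided into 4 equal shares of 1/20 among Bankole, Ifeoma, Yetunde, Uzoma.
Bankole is living and takes 1/20.
Ifeoma is living and takes 1/20.
Yetunde predeceased; the 1/20 allotted to Yetunde's branch passes to Yetunde's issue by representation.
The 1/20 is divided into 3 equal shares of 1/60 among Ngozi, Adaeze, Obafemi.
Ngozi is living and takes 1/60.
Adaeze is living and takes 1/60.
Obafemi is living and takes 1/60.
Uzoma is living and takes 1/20.
Chidinma is living and takes 1/5.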